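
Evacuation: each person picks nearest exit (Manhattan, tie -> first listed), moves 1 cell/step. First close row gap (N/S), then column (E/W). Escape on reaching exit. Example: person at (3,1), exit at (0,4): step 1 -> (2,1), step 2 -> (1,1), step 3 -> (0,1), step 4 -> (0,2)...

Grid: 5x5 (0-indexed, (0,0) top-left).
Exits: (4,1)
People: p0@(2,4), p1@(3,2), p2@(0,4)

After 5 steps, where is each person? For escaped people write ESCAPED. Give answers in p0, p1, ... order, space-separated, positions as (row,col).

Step 1: p0:(2,4)->(3,4) | p1:(3,2)->(4,2) | p2:(0,4)->(1,4)
Step 2: p0:(3,4)->(4,4) | p1:(4,2)->(4,1)->EXIT | p2:(1,4)->(2,4)
Step 3: p0:(4,4)->(4,3) | p1:escaped | p2:(2,4)->(3,4)
Step 4: p0:(4,3)->(4,2) | p1:escaped | p2:(3,4)->(4,4)
Step 5: p0:(4,2)->(4,1)->EXIT | p1:escaped | p2:(4,4)->(4,3)

ESCAPED ESCAPED (4,3)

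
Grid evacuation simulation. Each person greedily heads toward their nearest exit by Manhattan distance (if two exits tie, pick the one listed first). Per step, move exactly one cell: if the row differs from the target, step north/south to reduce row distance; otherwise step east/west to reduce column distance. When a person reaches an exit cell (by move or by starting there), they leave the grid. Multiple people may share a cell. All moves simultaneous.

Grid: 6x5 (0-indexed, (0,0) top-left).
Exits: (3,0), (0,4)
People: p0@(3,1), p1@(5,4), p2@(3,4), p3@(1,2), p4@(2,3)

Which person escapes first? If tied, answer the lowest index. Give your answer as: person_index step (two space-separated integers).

Answer: 0 1

Derivation:
Step 1: p0:(3,1)->(3,0)->EXIT | p1:(5,4)->(4,4) | p2:(3,4)->(2,4) | p3:(1,2)->(0,2) | p4:(2,3)->(1,3)
Step 2: p0:escaped | p1:(4,4)->(3,4) | p2:(2,4)->(1,4) | p3:(0,2)->(0,3) | p4:(1,3)->(0,3)
Step 3: p0:escaped | p1:(3,4)->(2,4) | p2:(1,4)->(0,4)->EXIT | p3:(0,3)->(0,4)->EXIT | p4:(0,3)->(0,4)->EXIT
Step 4: p0:escaped | p1:(2,4)->(1,4) | p2:escaped | p3:escaped | p4:escaped
Step 5: p0:escaped | p1:(1,4)->(0,4)->EXIT | p2:escaped | p3:escaped | p4:escaped
Exit steps: [1, 5, 3, 3, 3]
First to escape: p0 at step 1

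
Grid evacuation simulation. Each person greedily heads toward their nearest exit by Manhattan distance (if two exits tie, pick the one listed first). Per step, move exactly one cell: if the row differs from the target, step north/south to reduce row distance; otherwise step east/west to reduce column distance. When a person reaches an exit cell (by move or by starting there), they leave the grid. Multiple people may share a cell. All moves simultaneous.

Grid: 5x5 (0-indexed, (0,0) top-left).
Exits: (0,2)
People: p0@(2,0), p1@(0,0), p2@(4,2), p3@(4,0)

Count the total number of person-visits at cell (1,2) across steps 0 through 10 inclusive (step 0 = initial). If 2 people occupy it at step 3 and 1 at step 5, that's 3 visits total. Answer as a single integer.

Step 0: p0@(2,0) p1@(0,0) p2@(4,2) p3@(4,0) -> at (1,2): 0 [-], cum=0
Step 1: p0@(1,0) p1@(0,1) p2@(3,2) p3@(3,0) -> at (1,2): 0 [-], cum=0
Step 2: p0@(0,0) p1@ESC p2@(2,2) p3@(2,0) -> at (1,2): 0 [-], cum=0
Step 3: p0@(0,1) p1@ESC p2@(1,2) p3@(1,0) -> at (1,2): 1 [p2], cum=1
Step 4: p0@ESC p1@ESC p2@ESC p3@(0,0) -> at (1,2): 0 [-], cum=1
Step 5: p0@ESC p1@ESC p2@ESC p3@(0,1) -> at (1,2): 0 [-], cum=1
Step 6: p0@ESC p1@ESC p2@ESC p3@ESC -> at (1,2): 0 [-], cum=1
Total visits = 1

Answer: 1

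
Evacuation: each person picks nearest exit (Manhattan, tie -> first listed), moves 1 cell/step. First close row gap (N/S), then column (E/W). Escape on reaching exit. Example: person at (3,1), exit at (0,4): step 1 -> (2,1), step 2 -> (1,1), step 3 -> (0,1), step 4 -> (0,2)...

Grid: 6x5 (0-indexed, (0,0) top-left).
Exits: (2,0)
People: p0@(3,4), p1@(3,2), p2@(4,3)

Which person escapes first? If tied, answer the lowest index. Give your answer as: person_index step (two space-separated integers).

Step 1: p0:(3,4)->(2,4) | p1:(3,2)->(2,2) | p2:(4,3)->(3,3)
Step 2: p0:(2,4)->(2,3) | p1:(2,2)->(2,1) | p2:(3,3)->(2,3)
Step 3: p0:(2,3)->(2,2) | p1:(2,1)->(2,0)->EXIT | p2:(2,3)->(2,2)
Step 4: p0:(2,2)->(2,1) | p1:escaped | p2:(2,2)->(2,1)
Step 5: p0:(2,1)->(2,0)->EXIT | p1:escaped | p2:(2,1)->(2,0)->EXIT
Exit steps: [5, 3, 5]
First to escape: p1 at step 3

Answer: 1 3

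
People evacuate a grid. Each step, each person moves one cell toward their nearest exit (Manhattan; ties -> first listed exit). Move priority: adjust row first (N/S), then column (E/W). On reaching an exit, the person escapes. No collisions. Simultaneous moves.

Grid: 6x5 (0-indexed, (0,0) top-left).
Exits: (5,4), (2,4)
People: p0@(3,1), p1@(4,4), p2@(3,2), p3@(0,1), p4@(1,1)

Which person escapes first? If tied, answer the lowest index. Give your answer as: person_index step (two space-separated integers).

Answer: 1 1

Derivation:
Step 1: p0:(3,1)->(2,1) | p1:(4,4)->(5,4)->EXIT | p2:(3,2)->(2,2) | p3:(0,1)->(1,1) | p4:(1,1)->(2,1)
Step 2: p0:(2,1)->(2,2) | p1:escaped | p2:(2,2)->(2,3) | p3:(1,1)->(2,1) | p4:(2,1)->(2,2)
Step 3: p0:(2,2)->(2,3) | p1:escaped | p2:(2,3)->(2,4)->EXIT | p3:(2,1)->(2,2) | p4:(2,2)->(2,3)
Step 4: p0:(2,3)->(2,4)->EXIT | p1:escaped | p2:escaped | p3:(2,2)->(2,3) | p4:(2,3)->(2,4)->EXIT
Step 5: p0:escaped | p1:escaped | p2:escaped | p3:(2,3)->(2,4)->EXIT | p4:escaped
Exit steps: [4, 1, 3, 5, 4]
First to escape: p1 at step 1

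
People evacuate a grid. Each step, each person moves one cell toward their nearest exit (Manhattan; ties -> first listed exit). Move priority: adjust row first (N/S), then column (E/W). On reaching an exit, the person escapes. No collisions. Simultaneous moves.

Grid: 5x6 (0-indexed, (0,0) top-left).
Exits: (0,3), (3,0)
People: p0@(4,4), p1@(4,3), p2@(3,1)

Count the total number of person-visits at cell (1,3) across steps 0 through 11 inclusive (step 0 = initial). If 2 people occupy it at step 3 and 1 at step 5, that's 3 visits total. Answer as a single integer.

Step 0: p0@(4,4) p1@(4,3) p2@(3,1) -> at (1,3): 0 [-], cum=0
Step 1: p0@(3,4) p1@(3,3) p2@ESC -> at (1,3): 0 [-], cum=0
Step 2: p0@(2,4) p1@(2,3) p2@ESC -> at (1,3): 0 [-], cum=0
Step 3: p0@(1,4) p1@(1,3) p2@ESC -> at (1,3): 1 [p1], cum=1
Step 4: p0@(0,4) p1@ESC p2@ESC -> at (1,3): 0 [-], cum=1
Step 5: p0@ESC p1@ESC p2@ESC -> at (1,3): 0 [-], cum=1
Total visits = 1

Answer: 1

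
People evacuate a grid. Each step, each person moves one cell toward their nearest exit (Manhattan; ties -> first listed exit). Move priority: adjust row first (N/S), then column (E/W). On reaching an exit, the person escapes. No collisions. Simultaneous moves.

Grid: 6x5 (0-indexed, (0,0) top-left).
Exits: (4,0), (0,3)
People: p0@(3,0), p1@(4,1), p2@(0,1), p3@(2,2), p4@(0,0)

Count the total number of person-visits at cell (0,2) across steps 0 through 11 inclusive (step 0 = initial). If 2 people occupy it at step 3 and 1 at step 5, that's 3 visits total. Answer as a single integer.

Answer: 3

Derivation:
Step 0: p0@(3,0) p1@(4,1) p2@(0,1) p3@(2,2) p4@(0,0) -> at (0,2): 0 [-], cum=0
Step 1: p0@ESC p1@ESC p2@(0,2) p3@(1,2) p4@(0,1) -> at (0,2): 1 [p2], cum=1
Step 2: p0@ESC p1@ESC p2@ESC p3@(0,2) p4@(0,2) -> at (0,2): 2 [p3,p4], cum=3
Step 3: p0@ESC p1@ESC p2@ESC p3@ESC p4@ESC -> at (0,2): 0 [-], cum=3
Total visits = 3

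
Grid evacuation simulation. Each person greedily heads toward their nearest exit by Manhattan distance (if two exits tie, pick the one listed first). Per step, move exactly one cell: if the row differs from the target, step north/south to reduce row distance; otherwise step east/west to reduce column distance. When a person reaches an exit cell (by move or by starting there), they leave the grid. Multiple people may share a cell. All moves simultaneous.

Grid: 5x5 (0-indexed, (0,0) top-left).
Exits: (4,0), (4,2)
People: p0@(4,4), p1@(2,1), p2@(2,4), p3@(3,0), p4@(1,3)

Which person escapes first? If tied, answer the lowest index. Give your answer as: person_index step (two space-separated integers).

Answer: 3 1

Derivation:
Step 1: p0:(4,4)->(4,3) | p1:(2,1)->(3,1) | p2:(2,4)->(3,4) | p3:(3,0)->(4,0)->EXIT | p4:(1,3)->(2,3)
Step 2: p0:(4,3)->(4,2)->EXIT | p1:(3,1)->(4,1) | p2:(3,4)->(4,4) | p3:escaped | p4:(2,3)->(3,3)
Step 3: p0:escaped | p1:(4,1)->(4,0)->EXIT | p2:(4,4)->(4,3) | p3:escaped | p4:(3,3)->(4,3)
Step 4: p0:escaped | p1:escaped | p2:(4,3)->(4,2)->EXIT | p3:escaped | p4:(4,3)->(4,2)->EXIT
Exit steps: [2, 3, 4, 1, 4]
First to escape: p3 at step 1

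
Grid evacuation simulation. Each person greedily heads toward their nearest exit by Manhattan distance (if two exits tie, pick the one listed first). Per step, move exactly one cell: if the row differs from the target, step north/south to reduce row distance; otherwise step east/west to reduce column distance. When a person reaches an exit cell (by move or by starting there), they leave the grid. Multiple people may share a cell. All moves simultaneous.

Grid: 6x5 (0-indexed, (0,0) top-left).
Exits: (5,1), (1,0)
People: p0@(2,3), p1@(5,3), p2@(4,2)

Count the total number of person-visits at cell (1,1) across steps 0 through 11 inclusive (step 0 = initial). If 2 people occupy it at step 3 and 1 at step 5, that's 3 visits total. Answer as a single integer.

Step 0: p0@(2,3) p1@(5,3) p2@(4,2) -> at (1,1): 0 [-], cum=0
Step 1: p0@(1,3) p1@(5,2) p2@(5,2) -> at (1,1): 0 [-], cum=0
Step 2: p0@(1,2) p1@ESC p2@ESC -> at (1,1): 0 [-], cum=0
Step 3: p0@(1,1) p1@ESC p2@ESC -> at (1,1): 1 [p0], cum=1
Step 4: p0@ESC p1@ESC p2@ESC -> at (1,1): 0 [-], cum=1
Total visits = 1

Answer: 1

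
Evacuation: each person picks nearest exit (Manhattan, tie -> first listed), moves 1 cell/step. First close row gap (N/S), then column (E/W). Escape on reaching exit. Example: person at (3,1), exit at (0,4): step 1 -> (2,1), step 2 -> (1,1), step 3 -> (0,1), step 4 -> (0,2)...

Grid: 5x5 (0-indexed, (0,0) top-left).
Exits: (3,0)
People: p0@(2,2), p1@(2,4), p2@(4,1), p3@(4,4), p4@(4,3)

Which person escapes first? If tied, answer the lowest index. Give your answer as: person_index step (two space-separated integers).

Answer: 2 2

Derivation:
Step 1: p0:(2,2)->(3,2) | p1:(2,4)->(3,4) | p2:(4,1)->(3,1) | p3:(4,4)->(3,4) | p4:(4,3)->(3,3)
Step 2: p0:(3,2)->(3,1) | p1:(3,4)->(3,3) | p2:(3,1)->(3,0)->EXIT | p3:(3,4)->(3,3) | p4:(3,3)->(3,2)
Step 3: p0:(3,1)->(3,0)->EXIT | p1:(3,3)->(3,2) | p2:escaped | p3:(3,3)->(3,2) | p4:(3,2)->(3,1)
Step 4: p0:escaped | p1:(3,2)->(3,1) | p2:escaped | p3:(3,2)->(3,1) | p4:(3,1)->(3,0)->EXIT
Step 5: p0:escaped | p1:(3,1)->(3,0)->EXIT | p2:escaped | p3:(3,1)->(3,0)->EXIT | p4:escaped
Exit steps: [3, 5, 2, 5, 4]
First to escape: p2 at step 2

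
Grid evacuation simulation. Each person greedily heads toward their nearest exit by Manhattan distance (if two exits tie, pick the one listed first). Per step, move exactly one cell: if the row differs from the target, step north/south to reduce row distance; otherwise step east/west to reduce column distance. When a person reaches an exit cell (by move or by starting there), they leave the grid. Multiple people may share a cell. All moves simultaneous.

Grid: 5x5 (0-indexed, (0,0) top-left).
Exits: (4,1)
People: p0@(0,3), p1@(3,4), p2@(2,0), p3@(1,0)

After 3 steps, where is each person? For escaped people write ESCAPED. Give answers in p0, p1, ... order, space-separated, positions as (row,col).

Step 1: p0:(0,3)->(1,3) | p1:(3,4)->(4,4) | p2:(2,0)->(3,0) | p3:(1,0)->(2,0)
Step 2: p0:(1,3)->(2,3) | p1:(4,4)->(4,3) | p2:(3,0)->(4,0) | p3:(2,0)->(3,0)
Step 3: p0:(2,3)->(3,3) | p1:(4,3)->(4,2) | p2:(4,0)->(4,1)->EXIT | p3:(3,0)->(4,0)

(3,3) (4,2) ESCAPED (4,0)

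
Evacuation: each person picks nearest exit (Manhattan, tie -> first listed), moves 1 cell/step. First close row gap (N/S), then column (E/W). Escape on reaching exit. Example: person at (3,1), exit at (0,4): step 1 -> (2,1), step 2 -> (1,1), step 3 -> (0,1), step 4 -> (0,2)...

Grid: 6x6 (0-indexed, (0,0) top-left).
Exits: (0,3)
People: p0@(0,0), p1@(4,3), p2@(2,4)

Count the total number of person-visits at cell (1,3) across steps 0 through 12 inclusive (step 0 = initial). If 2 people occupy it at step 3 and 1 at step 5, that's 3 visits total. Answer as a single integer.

Answer: 1

Derivation:
Step 0: p0@(0,0) p1@(4,3) p2@(2,4) -> at (1,3): 0 [-], cum=0
Step 1: p0@(0,1) p1@(3,3) p2@(1,4) -> at (1,3): 0 [-], cum=0
Step 2: p0@(0,2) p1@(2,3) p2@(0,4) -> at (1,3): 0 [-], cum=0
Step 3: p0@ESC p1@(1,3) p2@ESC -> at (1,3): 1 [p1], cum=1
Step 4: p0@ESC p1@ESC p2@ESC -> at (1,3): 0 [-], cum=1
Total visits = 1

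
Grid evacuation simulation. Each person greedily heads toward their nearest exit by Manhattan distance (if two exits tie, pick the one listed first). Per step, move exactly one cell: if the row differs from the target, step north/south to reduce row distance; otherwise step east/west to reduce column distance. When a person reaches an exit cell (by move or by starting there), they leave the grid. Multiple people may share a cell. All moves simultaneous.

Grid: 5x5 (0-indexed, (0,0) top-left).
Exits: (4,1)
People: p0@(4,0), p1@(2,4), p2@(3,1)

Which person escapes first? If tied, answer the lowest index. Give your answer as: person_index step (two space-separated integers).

Answer: 0 1

Derivation:
Step 1: p0:(4,0)->(4,1)->EXIT | p1:(2,4)->(3,4) | p2:(3,1)->(4,1)->EXIT
Step 2: p0:escaped | p1:(3,4)->(4,4) | p2:escaped
Step 3: p0:escaped | p1:(4,4)->(4,3) | p2:escaped
Step 4: p0:escaped | p1:(4,3)->(4,2) | p2:escaped
Step 5: p0:escaped | p1:(4,2)->(4,1)->EXIT | p2:escaped
Exit steps: [1, 5, 1]
First to escape: p0 at step 1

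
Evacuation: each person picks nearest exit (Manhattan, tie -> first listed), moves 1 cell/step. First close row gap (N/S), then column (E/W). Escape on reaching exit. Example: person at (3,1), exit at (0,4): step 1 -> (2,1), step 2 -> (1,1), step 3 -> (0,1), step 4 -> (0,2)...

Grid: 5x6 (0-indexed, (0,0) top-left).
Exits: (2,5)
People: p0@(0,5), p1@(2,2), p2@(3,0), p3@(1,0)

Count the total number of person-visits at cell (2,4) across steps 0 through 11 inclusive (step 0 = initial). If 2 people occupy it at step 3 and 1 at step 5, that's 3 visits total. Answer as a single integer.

Answer: 3

Derivation:
Step 0: p0@(0,5) p1@(2,2) p2@(3,0) p3@(1,0) -> at (2,4): 0 [-], cum=0
Step 1: p0@(1,5) p1@(2,3) p2@(2,0) p3@(2,0) -> at (2,4): 0 [-], cum=0
Step 2: p0@ESC p1@(2,4) p2@(2,1) p3@(2,1) -> at (2,4): 1 [p1], cum=1
Step 3: p0@ESC p1@ESC p2@(2,2) p3@(2,2) -> at (2,4): 0 [-], cum=1
Step 4: p0@ESC p1@ESC p2@(2,3) p3@(2,3) -> at (2,4): 0 [-], cum=1
Step 5: p0@ESC p1@ESC p2@(2,4) p3@(2,4) -> at (2,4): 2 [p2,p3], cum=3
Step 6: p0@ESC p1@ESC p2@ESC p3@ESC -> at (2,4): 0 [-], cum=3
Total visits = 3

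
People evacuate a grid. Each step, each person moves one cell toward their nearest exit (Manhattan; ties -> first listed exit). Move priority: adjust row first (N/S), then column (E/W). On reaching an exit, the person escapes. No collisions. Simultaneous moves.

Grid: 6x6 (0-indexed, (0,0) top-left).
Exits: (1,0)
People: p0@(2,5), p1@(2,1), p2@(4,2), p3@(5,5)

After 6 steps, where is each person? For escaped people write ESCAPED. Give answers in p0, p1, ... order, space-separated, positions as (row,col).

Step 1: p0:(2,5)->(1,5) | p1:(2,1)->(1,1) | p2:(4,2)->(3,2) | p3:(5,5)->(4,5)
Step 2: p0:(1,5)->(1,4) | p1:(1,1)->(1,0)->EXIT | p2:(3,2)->(2,2) | p3:(4,5)->(3,5)
Step 3: p0:(1,4)->(1,3) | p1:escaped | p2:(2,2)->(1,2) | p3:(3,5)->(2,5)
Step 4: p0:(1,3)->(1,2) | p1:escaped | p2:(1,2)->(1,1) | p3:(2,5)->(1,5)
Step 5: p0:(1,2)->(1,1) | p1:escaped | p2:(1,1)->(1,0)->EXIT | p3:(1,5)->(1,4)
Step 6: p0:(1,1)->(1,0)->EXIT | p1:escaped | p2:escaped | p3:(1,4)->(1,3)

ESCAPED ESCAPED ESCAPED (1,3)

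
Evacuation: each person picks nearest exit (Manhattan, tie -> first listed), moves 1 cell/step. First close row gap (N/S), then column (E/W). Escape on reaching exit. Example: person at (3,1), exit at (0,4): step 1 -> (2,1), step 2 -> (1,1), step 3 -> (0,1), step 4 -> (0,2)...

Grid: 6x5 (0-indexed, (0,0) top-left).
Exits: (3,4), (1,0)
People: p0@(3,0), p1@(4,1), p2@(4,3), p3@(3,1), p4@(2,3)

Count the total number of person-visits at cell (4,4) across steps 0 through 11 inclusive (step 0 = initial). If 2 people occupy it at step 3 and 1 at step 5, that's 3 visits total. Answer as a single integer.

Step 0: p0@(3,0) p1@(4,1) p2@(4,3) p3@(3,1) p4@(2,3) -> at (4,4): 0 [-], cum=0
Step 1: p0@(2,0) p1@(3,1) p2@(3,3) p3@(3,2) p4@(3,3) -> at (4,4): 0 [-], cum=0
Step 2: p0@ESC p1@(3,2) p2@ESC p3@(3,3) p4@ESC -> at (4,4): 0 [-], cum=0
Step 3: p0@ESC p1@(3,3) p2@ESC p3@ESC p4@ESC -> at (4,4): 0 [-], cum=0
Step 4: p0@ESC p1@ESC p2@ESC p3@ESC p4@ESC -> at (4,4): 0 [-], cum=0
Total visits = 0

Answer: 0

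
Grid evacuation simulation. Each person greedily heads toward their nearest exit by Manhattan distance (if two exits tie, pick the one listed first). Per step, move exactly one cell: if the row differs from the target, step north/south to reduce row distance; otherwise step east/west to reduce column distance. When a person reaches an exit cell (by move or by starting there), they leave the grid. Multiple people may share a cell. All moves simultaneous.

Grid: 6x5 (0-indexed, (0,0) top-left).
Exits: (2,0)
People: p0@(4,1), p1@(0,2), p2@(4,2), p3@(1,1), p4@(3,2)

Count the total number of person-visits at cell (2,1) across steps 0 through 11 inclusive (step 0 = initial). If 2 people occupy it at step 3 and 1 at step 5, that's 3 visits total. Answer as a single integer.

Step 0: p0@(4,1) p1@(0,2) p2@(4,2) p3@(1,1) p4@(3,2) -> at (2,1): 0 [-], cum=0
Step 1: p0@(3,1) p1@(1,2) p2@(3,2) p3@(2,1) p4@(2,2) -> at (2,1): 1 [p3], cum=1
Step 2: p0@(2,1) p1@(2,2) p2@(2,2) p3@ESC p4@(2,1) -> at (2,1): 2 [p0,p4], cum=3
Step 3: p0@ESC p1@(2,1) p2@(2,1) p3@ESC p4@ESC -> at (2,1): 2 [p1,p2], cum=5
Step 4: p0@ESC p1@ESC p2@ESC p3@ESC p4@ESC -> at (2,1): 0 [-], cum=5
Total visits = 5

Answer: 5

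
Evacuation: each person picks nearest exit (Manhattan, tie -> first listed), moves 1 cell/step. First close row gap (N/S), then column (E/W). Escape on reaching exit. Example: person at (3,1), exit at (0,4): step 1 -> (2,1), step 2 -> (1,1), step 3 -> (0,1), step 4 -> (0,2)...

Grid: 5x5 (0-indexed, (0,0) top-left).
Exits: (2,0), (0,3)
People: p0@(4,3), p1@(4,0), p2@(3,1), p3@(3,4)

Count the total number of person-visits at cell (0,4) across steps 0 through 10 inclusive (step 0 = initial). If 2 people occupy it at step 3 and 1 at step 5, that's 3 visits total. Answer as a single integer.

Answer: 1

Derivation:
Step 0: p0@(4,3) p1@(4,0) p2@(3,1) p3@(3,4) -> at (0,4): 0 [-], cum=0
Step 1: p0@(3,3) p1@(3,0) p2@(2,1) p3@(2,4) -> at (0,4): 0 [-], cum=0
Step 2: p0@(2,3) p1@ESC p2@ESC p3@(1,4) -> at (0,4): 0 [-], cum=0
Step 3: p0@(1,3) p1@ESC p2@ESC p3@(0,4) -> at (0,4): 1 [p3], cum=1
Step 4: p0@ESC p1@ESC p2@ESC p3@ESC -> at (0,4): 0 [-], cum=1
Total visits = 1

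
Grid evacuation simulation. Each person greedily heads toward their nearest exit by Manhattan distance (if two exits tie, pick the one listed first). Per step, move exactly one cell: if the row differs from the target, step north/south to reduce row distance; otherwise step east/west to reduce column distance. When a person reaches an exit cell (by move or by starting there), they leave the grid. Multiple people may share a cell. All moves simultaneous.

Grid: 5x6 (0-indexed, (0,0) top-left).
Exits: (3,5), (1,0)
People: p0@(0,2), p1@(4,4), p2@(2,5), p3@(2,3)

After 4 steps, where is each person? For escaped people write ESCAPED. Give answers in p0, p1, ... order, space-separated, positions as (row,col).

Step 1: p0:(0,2)->(1,2) | p1:(4,4)->(3,4) | p2:(2,5)->(3,5)->EXIT | p3:(2,3)->(3,3)
Step 2: p0:(1,2)->(1,1) | p1:(3,4)->(3,5)->EXIT | p2:escaped | p3:(3,3)->(3,4)
Step 3: p0:(1,1)->(1,0)->EXIT | p1:escaped | p2:escaped | p3:(3,4)->(3,5)->EXIT

ESCAPED ESCAPED ESCAPED ESCAPED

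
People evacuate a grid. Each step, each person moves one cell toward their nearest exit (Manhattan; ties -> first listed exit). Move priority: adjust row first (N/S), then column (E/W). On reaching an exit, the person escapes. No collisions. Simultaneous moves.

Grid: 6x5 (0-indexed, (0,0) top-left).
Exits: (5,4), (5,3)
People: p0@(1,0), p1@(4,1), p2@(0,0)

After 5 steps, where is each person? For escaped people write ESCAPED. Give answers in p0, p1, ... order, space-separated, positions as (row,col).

Step 1: p0:(1,0)->(2,0) | p1:(4,1)->(5,1) | p2:(0,0)->(1,0)
Step 2: p0:(2,0)->(3,0) | p1:(5,1)->(5,2) | p2:(1,0)->(2,0)
Step 3: p0:(3,0)->(4,0) | p1:(5,2)->(5,3)->EXIT | p2:(2,0)->(3,0)
Step 4: p0:(4,0)->(5,0) | p1:escaped | p2:(3,0)->(4,0)
Step 5: p0:(5,0)->(5,1) | p1:escaped | p2:(4,0)->(5,0)

(5,1) ESCAPED (5,0)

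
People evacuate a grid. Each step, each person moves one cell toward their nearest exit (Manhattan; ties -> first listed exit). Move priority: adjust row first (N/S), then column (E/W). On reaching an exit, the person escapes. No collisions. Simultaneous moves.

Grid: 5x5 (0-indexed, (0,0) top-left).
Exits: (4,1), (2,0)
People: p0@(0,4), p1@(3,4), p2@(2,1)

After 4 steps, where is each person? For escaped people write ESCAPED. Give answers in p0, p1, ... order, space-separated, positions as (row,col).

Step 1: p0:(0,4)->(1,4) | p1:(3,4)->(4,4) | p2:(2,1)->(2,0)->EXIT
Step 2: p0:(1,4)->(2,4) | p1:(4,4)->(4,3) | p2:escaped
Step 3: p0:(2,4)->(2,3) | p1:(4,3)->(4,2) | p2:escaped
Step 4: p0:(2,3)->(2,2) | p1:(4,2)->(4,1)->EXIT | p2:escaped

(2,2) ESCAPED ESCAPED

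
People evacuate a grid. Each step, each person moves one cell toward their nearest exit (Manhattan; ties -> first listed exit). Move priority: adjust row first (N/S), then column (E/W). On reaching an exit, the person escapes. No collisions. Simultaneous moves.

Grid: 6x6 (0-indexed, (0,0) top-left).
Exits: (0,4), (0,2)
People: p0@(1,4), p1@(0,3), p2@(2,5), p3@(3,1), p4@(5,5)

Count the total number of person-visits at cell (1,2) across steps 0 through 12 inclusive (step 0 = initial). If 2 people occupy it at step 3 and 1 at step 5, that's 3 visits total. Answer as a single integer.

Answer: 0

Derivation:
Step 0: p0@(1,4) p1@(0,3) p2@(2,5) p3@(3,1) p4@(5,5) -> at (1,2): 0 [-], cum=0
Step 1: p0@ESC p1@ESC p2@(1,5) p3@(2,1) p4@(4,5) -> at (1,2): 0 [-], cum=0
Step 2: p0@ESC p1@ESC p2@(0,5) p3@(1,1) p4@(3,5) -> at (1,2): 0 [-], cum=0
Step 3: p0@ESC p1@ESC p2@ESC p3@(0,1) p4@(2,5) -> at (1,2): 0 [-], cum=0
Step 4: p0@ESC p1@ESC p2@ESC p3@ESC p4@(1,5) -> at (1,2): 0 [-], cum=0
Step 5: p0@ESC p1@ESC p2@ESC p3@ESC p4@(0,5) -> at (1,2): 0 [-], cum=0
Step 6: p0@ESC p1@ESC p2@ESC p3@ESC p4@ESC -> at (1,2): 0 [-], cum=0
Total visits = 0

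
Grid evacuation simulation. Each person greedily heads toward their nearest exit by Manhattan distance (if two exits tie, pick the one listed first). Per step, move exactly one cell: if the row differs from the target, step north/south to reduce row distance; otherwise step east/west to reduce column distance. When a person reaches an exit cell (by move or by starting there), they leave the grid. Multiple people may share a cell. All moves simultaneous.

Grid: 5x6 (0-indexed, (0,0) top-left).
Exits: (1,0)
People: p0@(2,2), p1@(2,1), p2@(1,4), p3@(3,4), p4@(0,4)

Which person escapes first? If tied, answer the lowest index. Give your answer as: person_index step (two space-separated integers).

Answer: 1 2

Derivation:
Step 1: p0:(2,2)->(1,2) | p1:(2,1)->(1,1) | p2:(1,4)->(1,3) | p3:(3,4)->(2,4) | p4:(0,4)->(1,4)
Step 2: p0:(1,2)->(1,1) | p1:(1,1)->(1,0)->EXIT | p2:(1,3)->(1,2) | p3:(2,4)->(1,4) | p4:(1,4)->(1,3)
Step 3: p0:(1,1)->(1,0)->EXIT | p1:escaped | p2:(1,2)->(1,1) | p3:(1,4)->(1,3) | p4:(1,3)->(1,2)
Step 4: p0:escaped | p1:escaped | p2:(1,1)->(1,0)->EXIT | p3:(1,3)->(1,2) | p4:(1,2)->(1,1)
Step 5: p0:escaped | p1:escaped | p2:escaped | p3:(1,2)->(1,1) | p4:(1,1)->(1,0)->EXIT
Step 6: p0:escaped | p1:escaped | p2:escaped | p3:(1,1)->(1,0)->EXIT | p4:escaped
Exit steps: [3, 2, 4, 6, 5]
First to escape: p1 at step 2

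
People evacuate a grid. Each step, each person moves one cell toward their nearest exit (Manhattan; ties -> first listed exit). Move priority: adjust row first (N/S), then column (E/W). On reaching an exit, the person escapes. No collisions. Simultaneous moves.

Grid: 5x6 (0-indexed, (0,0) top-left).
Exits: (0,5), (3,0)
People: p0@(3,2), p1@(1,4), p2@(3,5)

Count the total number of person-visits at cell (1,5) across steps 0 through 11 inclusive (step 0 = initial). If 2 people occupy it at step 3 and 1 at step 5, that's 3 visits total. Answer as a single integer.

Answer: 1

Derivation:
Step 0: p0@(3,2) p1@(1,4) p2@(3,5) -> at (1,5): 0 [-], cum=0
Step 1: p0@(3,1) p1@(0,4) p2@(2,5) -> at (1,5): 0 [-], cum=0
Step 2: p0@ESC p1@ESC p2@(1,5) -> at (1,5): 1 [p2], cum=1
Step 3: p0@ESC p1@ESC p2@ESC -> at (1,5): 0 [-], cum=1
Total visits = 1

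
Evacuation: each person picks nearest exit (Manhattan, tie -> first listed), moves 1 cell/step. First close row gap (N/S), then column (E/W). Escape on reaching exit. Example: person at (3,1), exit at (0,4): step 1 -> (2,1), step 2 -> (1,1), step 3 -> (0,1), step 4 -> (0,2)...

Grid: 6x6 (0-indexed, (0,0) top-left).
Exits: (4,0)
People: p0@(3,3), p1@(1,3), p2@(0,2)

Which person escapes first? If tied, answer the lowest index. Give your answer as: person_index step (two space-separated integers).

Answer: 0 4

Derivation:
Step 1: p0:(3,3)->(4,3) | p1:(1,3)->(2,3) | p2:(0,2)->(1,2)
Step 2: p0:(4,3)->(4,2) | p1:(2,3)->(3,3) | p2:(1,2)->(2,2)
Step 3: p0:(4,2)->(4,1) | p1:(3,3)->(4,3) | p2:(2,2)->(3,2)
Step 4: p0:(4,1)->(4,0)->EXIT | p1:(4,3)->(4,2) | p2:(3,2)->(4,2)
Step 5: p0:escaped | p1:(4,2)->(4,1) | p2:(4,2)->(4,1)
Step 6: p0:escaped | p1:(4,1)->(4,0)->EXIT | p2:(4,1)->(4,0)->EXIT
Exit steps: [4, 6, 6]
First to escape: p0 at step 4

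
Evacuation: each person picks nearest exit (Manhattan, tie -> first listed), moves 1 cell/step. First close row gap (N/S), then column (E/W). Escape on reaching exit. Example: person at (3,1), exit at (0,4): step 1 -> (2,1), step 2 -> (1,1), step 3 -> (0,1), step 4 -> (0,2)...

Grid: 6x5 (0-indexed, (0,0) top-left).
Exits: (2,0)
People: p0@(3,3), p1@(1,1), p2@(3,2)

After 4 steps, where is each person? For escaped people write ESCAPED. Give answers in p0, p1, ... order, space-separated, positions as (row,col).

Step 1: p0:(3,3)->(2,3) | p1:(1,1)->(2,1) | p2:(3,2)->(2,2)
Step 2: p0:(2,3)->(2,2) | p1:(2,1)->(2,0)->EXIT | p2:(2,2)->(2,1)
Step 3: p0:(2,2)->(2,1) | p1:escaped | p2:(2,1)->(2,0)->EXIT
Step 4: p0:(2,1)->(2,0)->EXIT | p1:escaped | p2:escaped

ESCAPED ESCAPED ESCAPED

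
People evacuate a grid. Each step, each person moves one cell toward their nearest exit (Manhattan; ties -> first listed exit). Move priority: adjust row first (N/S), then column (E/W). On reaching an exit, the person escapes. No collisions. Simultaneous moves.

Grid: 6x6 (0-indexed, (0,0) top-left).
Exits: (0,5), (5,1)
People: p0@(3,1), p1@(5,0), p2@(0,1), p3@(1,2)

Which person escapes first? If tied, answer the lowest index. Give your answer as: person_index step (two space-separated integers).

Step 1: p0:(3,1)->(4,1) | p1:(5,0)->(5,1)->EXIT | p2:(0,1)->(0,2) | p3:(1,2)->(0,2)
Step 2: p0:(4,1)->(5,1)->EXIT | p1:escaped | p2:(0,2)->(0,3) | p3:(0,2)->(0,3)
Step 3: p0:escaped | p1:escaped | p2:(0,3)->(0,4) | p3:(0,3)->(0,4)
Step 4: p0:escaped | p1:escaped | p2:(0,4)->(0,5)->EXIT | p3:(0,4)->(0,5)->EXIT
Exit steps: [2, 1, 4, 4]
First to escape: p1 at step 1

Answer: 1 1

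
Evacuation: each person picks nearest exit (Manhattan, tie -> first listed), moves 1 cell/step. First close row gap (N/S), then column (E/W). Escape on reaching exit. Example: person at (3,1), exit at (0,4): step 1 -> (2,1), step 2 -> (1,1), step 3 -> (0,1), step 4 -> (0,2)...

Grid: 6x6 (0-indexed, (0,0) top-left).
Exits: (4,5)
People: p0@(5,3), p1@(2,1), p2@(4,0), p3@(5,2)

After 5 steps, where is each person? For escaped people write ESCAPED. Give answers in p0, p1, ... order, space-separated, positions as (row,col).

Step 1: p0:(5,3)->(4,3) | p1:(2,1)->(3,1) | p2:(4,0)->(4,1) | p3:(5,2)->(4,2)
Step 2: p0:(4,3)->(4,4) | p1:(3,1)->(4,1) | p2:(4,1)->(4,2) | p3:(4,2)->(4,3)
Step 3: p0:(4,4)->(4,5)->EXIT | p1:(4,1)->(4,2) | p2:(4,2)->(4,3) | p3:(4,3)->(4,4)
Step 4: p0:escaped | p1:(4,2)->(4,3) | p2:(4,3)->(4,4) | p3:(4,4)->(4,5)->EXIT
Step 5: p0:escaped | p1:(4,3)->(4,4) | p2:(4,4)->(4,5)->EXIT | p3:escaped

ESCAPED (4,4) ESCAPED ESCAPED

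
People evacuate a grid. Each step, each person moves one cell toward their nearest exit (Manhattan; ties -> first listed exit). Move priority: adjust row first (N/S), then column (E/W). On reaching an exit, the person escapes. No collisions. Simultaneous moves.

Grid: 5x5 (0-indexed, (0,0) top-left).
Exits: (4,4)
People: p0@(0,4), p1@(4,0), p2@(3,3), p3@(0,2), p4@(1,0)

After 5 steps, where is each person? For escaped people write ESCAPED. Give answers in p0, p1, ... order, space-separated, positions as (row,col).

Step 1: p0:(0,4)->(1,4) | p1:(4,0)->(4,1) | p2:(3,3)->(4,3) | p3:(0,2)->(1,2) | p4:(1,0)->(2,0)
Step 2: p0:(1,4)->(2,4) | p1:(4,1)->(4,2) | p2:(4,3)->(4,4)->EXIT | p3:(1,2)->(2,2) | p4:(2,0)->(3,0)
Step 3: p0:(2,4)->(3,4) | p1:(4,2)->(4,3) | p2:escaped | p3:(2,2)->(3,2) | p4:(3,0)->(4,0)
Step 4: p0:(3,4)->(4,4)->EXIT | p1:(4,3)->(4,4)->EXIT | p2:escaped | p3:(3,2)->(4,2) | p4:(4,0)->(4,1)
Step 5: p0:escaped | p1:escaped | p2:escaped | p3:(4,2)->(4,3) | p4:(4,1)->(4,2)

ESCAPED ESCAPED ESCAPED (4,3) (4,2)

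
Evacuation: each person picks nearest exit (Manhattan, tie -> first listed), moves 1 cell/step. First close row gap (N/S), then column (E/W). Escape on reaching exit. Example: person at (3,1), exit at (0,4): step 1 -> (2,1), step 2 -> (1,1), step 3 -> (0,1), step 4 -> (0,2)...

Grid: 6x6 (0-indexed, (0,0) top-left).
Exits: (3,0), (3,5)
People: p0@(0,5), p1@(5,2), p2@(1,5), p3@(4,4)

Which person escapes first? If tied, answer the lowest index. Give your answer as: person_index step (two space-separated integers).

Answer: 2 2

Derivation:
Step 1: p0:(0,5)->(1,5) | p1:(5,2)->(4,2) | p2:(1,5)->(2,5) | p3:(4,4)->(3,4)
Step 2: p0:(1,5)->(2,5) | p1:(4,2)->(3,2) | p2:(2,5)->(3,5)->EXIT | p3:(3,4)->(3,5)->EXIT
Step 3: p0:(2,5)->(3,5)->EXIT | p1:(3,2)->(3,1) | p2:escaped | p3:escaped
Step 4: p0:escaped | p1:(3,1)->(3,0)->EXIT | p2:escaped | p3:escaped
Exit steps: [3, 4, 2, 2]
First to escape: p2 at step 2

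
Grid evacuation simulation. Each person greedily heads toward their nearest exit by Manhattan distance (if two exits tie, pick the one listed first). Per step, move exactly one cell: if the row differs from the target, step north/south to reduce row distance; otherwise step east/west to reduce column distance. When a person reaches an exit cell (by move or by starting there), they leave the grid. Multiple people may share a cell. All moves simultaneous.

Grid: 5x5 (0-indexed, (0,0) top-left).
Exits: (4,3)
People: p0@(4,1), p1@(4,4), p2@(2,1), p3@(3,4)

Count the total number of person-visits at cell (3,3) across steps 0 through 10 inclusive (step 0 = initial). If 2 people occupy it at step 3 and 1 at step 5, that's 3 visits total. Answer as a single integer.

Answer: 0

Derivation:
Step 0: p0@(4,1) p1@(4,4) p2@(2,1) p3@(3,4) -> at (3,3): 0 [-], cum=0
Step 1: p0@(4,2) p1@ESC p2@(3,1) p3@(4,4) -> at (3,3): 0 [-], cum=0
Step 2: p0@ESC p1@ESC p2@(4,1) p3@ESC -> at (3,3): 0 [-], cum=0
Step 3: p0@ESC p1@ESC p2@(4,2) p3@ESC -> at (3,3): 0 [-], cum=0
Step 4: p0@ESC p1@ESC p2@ESC p3@ESC -> at (3,3): 0 [-], cum=0
Total visits = 0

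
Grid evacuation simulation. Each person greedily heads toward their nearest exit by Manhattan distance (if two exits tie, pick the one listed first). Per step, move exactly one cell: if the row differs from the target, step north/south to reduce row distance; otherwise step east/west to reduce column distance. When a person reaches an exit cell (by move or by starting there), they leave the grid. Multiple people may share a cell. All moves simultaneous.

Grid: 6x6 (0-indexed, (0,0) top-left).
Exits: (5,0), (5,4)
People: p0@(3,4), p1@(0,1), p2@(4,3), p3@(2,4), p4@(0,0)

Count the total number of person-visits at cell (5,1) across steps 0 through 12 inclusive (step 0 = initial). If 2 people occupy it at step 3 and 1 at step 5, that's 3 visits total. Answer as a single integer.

Answer: 1

Derivation:
Step 0: p0@(3,4) p1@(0,1) p2@(4,3) p3@(2,4) p4@(0,0) -> at (5,1): 0 [-], cum=0
Step 1: p0@(4,4) p1@(1,1) p2@(5,3) p3@(3,4) p4@(1,0) -> at (5,1): 0 [-], cum=0
Step 2: p0@ESC p1@(2,1) p2@ESC p3@(4,4) p4@(2,0) -> at (5,1): 0 [-], cum=0
Step 3: p0@ESC p1@(3,1) p2@ESC p3@ESC p4@(3,0) -> at (5,1): 0 [-], cum=0
Step 4: p0@ESC p1@(4,1) p2@ESC p3@ESC p4@(4,0) -> at (5,1): 0 [-], cum=0
Step 5: p0@ESC p1@(5,1) p2@ESC p3@ESC p4@ESC -> at (5,1): 1 [p1], cum=1
Step 6: p0@ESC p1@ESC p2@ESC p3@ESC p4@ESC -> at (5,1): 0 [-], cum=1
Total visits = 1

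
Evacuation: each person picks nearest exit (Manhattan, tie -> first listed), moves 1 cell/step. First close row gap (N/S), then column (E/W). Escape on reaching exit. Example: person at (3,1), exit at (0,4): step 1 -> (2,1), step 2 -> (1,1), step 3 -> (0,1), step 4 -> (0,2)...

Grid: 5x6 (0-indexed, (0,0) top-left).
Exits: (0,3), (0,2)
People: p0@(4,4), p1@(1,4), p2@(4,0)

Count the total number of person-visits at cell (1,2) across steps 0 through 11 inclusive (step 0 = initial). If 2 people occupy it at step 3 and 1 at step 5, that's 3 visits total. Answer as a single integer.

Step 0: p0@(4,4) p1@(1,4) p2@(4,0) -> at (1,2): 0 [-], cum=0
Step 1: p0@(3,4) p1@(0,4) p2@(3,0) -> at (1,2): 0 [-], cum=0
Step 2: p0@(2,4) p1@ESC p2@(2,0) -> at (1,2): 0 [-], cum=0
Step 3: p0@(1,4) p1@ESC p2@(1,0) -> at (1,2): 0 [-], cum=0
Step 4: p0@(0,4) p1@ESC p2@(0,0) -> at (1,2): 0 [-], cum=0
Step 5: p0@ESC p1@ESC p2@(0,1) -> at (1,2): 0 [-], cum=0
Step 6: p0@ESC p1@ESC p2@ESC -> at (1,2): 0 [-], cum=0
Total visits = 0

Answer: 0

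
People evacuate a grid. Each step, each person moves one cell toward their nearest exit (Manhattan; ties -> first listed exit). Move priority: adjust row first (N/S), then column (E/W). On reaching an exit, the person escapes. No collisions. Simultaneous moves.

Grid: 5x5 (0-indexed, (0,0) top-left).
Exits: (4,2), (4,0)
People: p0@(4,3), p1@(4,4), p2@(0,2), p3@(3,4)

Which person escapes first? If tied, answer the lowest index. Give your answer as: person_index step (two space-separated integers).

Step 1: p0:(4,3)->(4,2)->EXIT | p1:(4,4)->(4,3) | p2:(0,2)->(1,2) | p3:(3,4)->(4,4)
Step 2: p0:escaped | p1:(4,3)->(4,2)->EXIT | p2:(1,2)->(2,2) | p3:(4,4)->(4,3)
Step 3: p0:escaped | p1:escaped | p2:(2,2)->(3,2) | p3:(4,3)->(4,2)->EXIT
Step 4: p0:escaped | p1:escaped | p2:(3,2)->(4,2)->EXIT | p3:escaped
Exit steps: [1, 2, 4, 3]
First to escape: p0 at step 1

Answer: 0 1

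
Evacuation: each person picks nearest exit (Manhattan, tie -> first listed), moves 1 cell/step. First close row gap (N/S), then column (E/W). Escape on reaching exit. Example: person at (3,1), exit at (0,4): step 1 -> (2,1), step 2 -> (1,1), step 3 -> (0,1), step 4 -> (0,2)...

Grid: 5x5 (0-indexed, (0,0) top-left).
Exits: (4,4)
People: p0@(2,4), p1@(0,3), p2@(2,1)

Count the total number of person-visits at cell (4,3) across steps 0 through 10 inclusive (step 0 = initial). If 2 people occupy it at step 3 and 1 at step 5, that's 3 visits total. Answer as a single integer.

Step 0: p0@(2,4) p1@(0,3) p2@(2,1) -> at (4,3): 0 [-], cum=0
Step 1: p0@(3,4) p1@(1,3) p2@(3,1) -> at (4,3): 0 [-], cum=0
Step 2: p0@ESC p1@(2,3) p2@(4,1) -> at (4,3): 0 [-], cum=0
Step 3: p0@ESC p1@(3,3) p2@(4,2) -> at (4,3): 0 [-], cum=0
Step 4: p0@ESC p1@(4,3) p2@(4,3) -> at (4,3): 2 [p1,p2], cum=2
Step 5: p0@ESC p1@ESC p2@ESC -> at (4,3): 0 [-], cum=2
Total visits = 2

Answer: 2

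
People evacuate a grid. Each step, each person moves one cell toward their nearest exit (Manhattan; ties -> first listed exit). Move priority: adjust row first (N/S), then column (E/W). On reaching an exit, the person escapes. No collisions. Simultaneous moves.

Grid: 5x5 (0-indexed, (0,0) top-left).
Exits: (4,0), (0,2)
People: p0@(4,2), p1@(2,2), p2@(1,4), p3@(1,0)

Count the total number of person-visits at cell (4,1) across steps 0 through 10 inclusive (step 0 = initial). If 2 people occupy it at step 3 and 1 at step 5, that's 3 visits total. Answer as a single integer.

Answer: 1

Derivation:
Step 0: p0@(4,2) p1@(2,2) p2@(1,4) p3@(1,0) -> at (4,1): 0 [-], cum=0
Step 1: p0@(4,1) p1@(1,2) p2@(0,4) p3@(2,0) -> at (4,1): 1 [p0], cum=1
Step 2: p0@ESC p1@ESC p2@(0,3) p3@(3,0) -> at (4,1): 0 [-], cum=1
Step 3: p0@ESC p1@ESC p2@ESC p3@ESC -> at (4,1): 0 [-], cum=1
Total visits = 1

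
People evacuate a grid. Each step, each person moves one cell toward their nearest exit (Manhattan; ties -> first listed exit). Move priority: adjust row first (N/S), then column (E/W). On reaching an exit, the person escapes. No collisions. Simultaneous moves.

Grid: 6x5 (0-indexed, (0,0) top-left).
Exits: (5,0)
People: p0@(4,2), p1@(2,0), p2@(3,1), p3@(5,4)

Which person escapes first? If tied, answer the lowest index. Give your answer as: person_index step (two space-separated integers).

Answer: 0 3

Derivation:
Step 1: p0:(4,2)->(5,2) | p1:(2,0)->(3,0) | p2:(3,1)->(4,1) | p3:(5,4)->(5,3)
Step 2: p0:(5,2)->(5,1) | p1:(3,0)->(4,0) | p2:(4,1)->(5,1) | p3:(5,3)->(5,2)
Step 3: p0:(5,1)->(5,0)->EXIT | p1:(4,0)->(5,0)->EXIT | p2:(5,1)->(5,0)->EXIT | p3:(5,2)->(5,1)
Step 4: p0:escaped | p1:escaped | p2:escaped | p3:(5,1)->(5,0)->EXIT
Exit steps: [3, 3, 3, 4]
First to escape: p0 at step 3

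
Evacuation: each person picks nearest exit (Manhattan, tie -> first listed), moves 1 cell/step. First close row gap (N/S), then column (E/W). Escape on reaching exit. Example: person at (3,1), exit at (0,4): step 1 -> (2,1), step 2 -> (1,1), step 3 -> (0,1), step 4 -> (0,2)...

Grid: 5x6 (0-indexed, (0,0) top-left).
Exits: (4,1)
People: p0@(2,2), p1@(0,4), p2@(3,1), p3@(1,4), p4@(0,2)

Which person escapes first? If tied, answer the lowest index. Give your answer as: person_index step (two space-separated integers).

Answer: 2 1

Derivation:
Step 1: p0:(2,2)->(3,2) | p1:(0,4)->(1,4) | p2:(3,1)->(4,1)->EXIT | p3:(1,4)->(2,4) | p4:(0,2)->(1,2)
Step 2: p0:(3,2)->(4,2) | p1:(1,4)->(2,4) | p2:escaped | p3:(2,4)->(3,4) | p4:(1,2)->(2,2)
Step 3: p0:(4,2)->(4,1)->EXIT | p1:(2,4)->(3,4) | p2:escaped | p3:(3,4)->(4,4) | p4:(2,2)->(3,2)
Step 4: p0:escaped | p1:(3,4)->(4,4) | p2:escaped | p3:(4,4)->(4,3) | p4:(3,2)->(4,2)
Step 5: p0:escaped | p1:(4,4)->(4,3) | p2:escaped | p3:(4,3)->(4,2) | p4:(4,2)->(4,1)->EXIT
Step 6: p0:escaped | p1:(4,3)->(4,2) | p2:escaped | p3:(4,2)->(4,1)->EXIT | p4:escaped
Step 7: p0:escaped | p1:(4,2)->(4,1)->EXIT | p2:escaped | p3:escaped | p4:escaped
Exit steps: [3, 7, 1, 6, 5]
First to escape: p2 at step 1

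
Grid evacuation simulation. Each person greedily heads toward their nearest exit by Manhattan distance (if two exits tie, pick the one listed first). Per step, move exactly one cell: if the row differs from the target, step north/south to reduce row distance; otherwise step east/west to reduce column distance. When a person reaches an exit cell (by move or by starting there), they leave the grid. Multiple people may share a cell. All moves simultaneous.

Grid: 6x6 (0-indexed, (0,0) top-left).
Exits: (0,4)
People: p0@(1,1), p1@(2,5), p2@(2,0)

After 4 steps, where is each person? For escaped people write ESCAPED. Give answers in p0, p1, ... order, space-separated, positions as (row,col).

Step 1: p0:(1,1)->(0,1) | p1:(2,5)->(1,5) | p2:(2,0)->(1,0)
Step 2: p0:(0,1)->(0,2) | p1:(1,5)->(0,5) | p2:(1,0)->(0,0)
Step 3: p0:(0,2)->(0,3) | p1:(0,5)->(0,4)->EXIT | p2:(0,0)->(0,1)
Step 4: p0:(0,3)->(0,4)->EXIT | p1:escaped | p2:(0,1)->(0,2)

ESCAPED ESCAPED (0,2)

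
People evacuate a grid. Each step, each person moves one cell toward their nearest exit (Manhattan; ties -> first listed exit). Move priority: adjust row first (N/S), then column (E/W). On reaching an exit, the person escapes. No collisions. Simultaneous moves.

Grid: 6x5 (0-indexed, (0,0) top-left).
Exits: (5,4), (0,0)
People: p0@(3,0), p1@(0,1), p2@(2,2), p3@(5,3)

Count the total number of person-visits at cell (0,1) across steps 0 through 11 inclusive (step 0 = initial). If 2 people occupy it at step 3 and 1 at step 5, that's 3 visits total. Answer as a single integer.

Step 0: p0@(3,0) p1@(0,1) p2@(2,2) p3@(5,3) -> at (0,1): 1 [p1], cum=1
Step 1: p0@(2,0) p1@ESC p2@(1,2) p3@ESC -> at (0,1): 0 [-], cum=1
Step 2: p0@(1,0) p1@ESC p2@(0,2) p3@ESC -> at (0,1): 0 [-], cum=1
Step 3: p0@ESC p1@ESC p2@(0,1) p3@ESC -> at (0,1): 1 [p2], cum=2
Step 4: p0@ESC p1@ESC p2@ESC p3@ESC -> at (0,1): 0 [-], cum=2
Total visits = 2

Answer: 2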